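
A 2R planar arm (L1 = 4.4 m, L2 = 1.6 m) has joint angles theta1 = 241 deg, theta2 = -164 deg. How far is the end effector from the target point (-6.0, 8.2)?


End effector via forward kinematics:
x = L1*cos(t1) + L2*cos(t1+t2) = -1.7732
y = L1*sin(t1) + L2*sin(t1+t2) = -2.2893
Distance to target:
d = sqrt((-6.0 - -1.7732)^2 + (8.2 - -2.2893)^2)
= sqrt(17.8655 + 110.0261)
= 11.3089 m


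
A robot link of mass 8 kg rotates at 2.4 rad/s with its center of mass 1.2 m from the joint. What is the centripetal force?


F = m * omega^2 * r
= 8 * 2.4^2 * 1.2
= 8 * 5.76 * 1.2
= 55.296 N


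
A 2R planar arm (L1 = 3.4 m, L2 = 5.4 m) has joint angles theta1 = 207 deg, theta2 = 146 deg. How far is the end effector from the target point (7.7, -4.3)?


End effector via forward kinematics:
x = L1*cos(t1) + L2*cos(t1+t2) = 2.3303
y = L1*sin(t1) + L2*sin(t1+t2) = -2.2017
Distance to target:
d = sqrt((7.7 - 2.3303)^2 + (-4.3 - -2.2017)^2)
= sqrt(28.8334 + 4.403)
= 5.7651 m


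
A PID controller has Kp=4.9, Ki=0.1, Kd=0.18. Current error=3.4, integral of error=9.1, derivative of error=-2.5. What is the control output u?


u = Kp*e + Ki*int(e) + Kd*de/dt
= 4.9*3.4 + 0.1*9.1 + 0.18*(-2.5)
= 16.66 + 0.91 + -0.45
= 17.12


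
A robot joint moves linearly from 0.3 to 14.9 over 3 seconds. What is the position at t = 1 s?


s = t/T = 1/3 = 0.3333
p(t) = p0 + (pf-p0)*s
= 0.3 + (14.9 - 0.3) * 0.3333
= 5.1667


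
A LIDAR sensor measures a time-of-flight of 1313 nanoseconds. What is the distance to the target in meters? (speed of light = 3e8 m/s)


tof = 1313 ns = 1.313e-06 s
dist = c * tof / 2
= 3e8 * 1.313e-06 / 2
= 196.95 m


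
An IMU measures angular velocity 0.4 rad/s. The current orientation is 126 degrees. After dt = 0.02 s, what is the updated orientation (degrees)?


delta_theta = w * dt = 0.4 * 0.02 = 0.008 rad
= 0.4584 deg
theta_new = 126 + 0.4584 = 126.4584 deg


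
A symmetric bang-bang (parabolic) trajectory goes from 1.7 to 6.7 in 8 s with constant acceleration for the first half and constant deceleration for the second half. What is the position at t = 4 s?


Symmetric rest-to-rest: each phase covers (pf-p0)/2 in time T/2. 0.5*a*(T/2)^2 = (pf-p0)/2 => a = 4*(pf-p0)/T^2
a = 4*(6.7-1.7)/8^2 = 0.3125
t = 4 is in the acceleration phase (t <= T/2).
p = p0 + 0.5*a*t^2 = 1.7 + 0.5*0.3125*4^2
= 4.2


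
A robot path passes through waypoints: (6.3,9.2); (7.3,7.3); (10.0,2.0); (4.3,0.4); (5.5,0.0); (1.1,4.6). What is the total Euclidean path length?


Segment lengths:
  seg1 = sqrt((1.0)^2 + (-1.9)^2) = 2.1471
  seg2 = sqrt((2.7)^2 + (-5.3)^2) = 5.9481
  seg3 = sqrt((-5.7)^2 + (-1.6)^2) = 5.9203
  seg4 = sqrt((1.2)^2 + (-0.4)^2) = 1.2649
  seg5 = sqrt((-4.4)^2 + (4.6)^2) = 6.3655
Total = 21.6459


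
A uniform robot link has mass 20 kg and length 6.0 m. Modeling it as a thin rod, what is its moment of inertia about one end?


I = (1/3) * m * L^2
= (1/3) * 20 * 6.0^2
= 0.333333 * 20 * 36.0
= 240.0 kg*m^2


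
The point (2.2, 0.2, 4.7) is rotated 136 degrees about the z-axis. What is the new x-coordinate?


Rotation about z-axis: x' = x*cos(theta) - y*sin(theta)
= 2.2 * -0.7193 - 0.2 * 0.6947
= -1.7215


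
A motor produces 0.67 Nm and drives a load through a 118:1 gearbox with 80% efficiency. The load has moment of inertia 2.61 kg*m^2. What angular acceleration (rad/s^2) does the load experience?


tau_out = tau_motor * N * eta
= 0.67 * 118 * 0.8 = 63.248 Nm
alpha = tau_out / I = 63.248 / 2.61
= 24.233 rad/s^2


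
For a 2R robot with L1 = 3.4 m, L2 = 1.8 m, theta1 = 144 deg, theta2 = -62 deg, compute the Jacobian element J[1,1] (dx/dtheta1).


J[1,1] = -L1*sin(t1) - L2*sin(t1+t2)
= -3.4*sin(144) - 1.8*sin(82)
= -3.781


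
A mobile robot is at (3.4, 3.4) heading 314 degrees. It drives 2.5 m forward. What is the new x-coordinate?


x_new = x0 + d*cos(theta)
= 3.4 + 2.5*cos(314)
= 3.4 + 1.7366
= 5.1366


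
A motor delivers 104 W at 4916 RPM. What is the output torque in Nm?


omega = 4916 * 2*pi/60 = 514.8023 rad/s
tau = P / omega = 104 / 514.8023
= 0.202 Nm


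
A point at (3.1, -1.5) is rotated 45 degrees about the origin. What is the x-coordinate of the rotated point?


x' = x*cos(theta) - y*sin(theta)
cos(45 deg) = 0.7071, sin(45 deg) = 0.7071
x' = 3.1 * 0.7071 - -1.5 * 0.7071
= 2.192 - -1.0607
= 3.2527


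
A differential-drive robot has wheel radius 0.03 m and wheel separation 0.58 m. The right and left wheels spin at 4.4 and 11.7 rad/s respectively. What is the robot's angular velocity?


vR = r*wR = 0.03*4.4 = 0.132 m/s
vL = r*wL = 0.03*11.7 = 0.351 m/s
v = (vR+vL)/2 = 0.2415 m/s
omega = (vR-vL)/L = -0.3776 rad/s
angular velocity = -0.3776 rad/s


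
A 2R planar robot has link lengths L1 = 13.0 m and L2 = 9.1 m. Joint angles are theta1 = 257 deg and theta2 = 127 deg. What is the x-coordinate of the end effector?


Convert angles to radians: theta1 = 4.4855, theta2 = 2.2166
x = L1*cos(theta1) + L2*cos(theta1+theta2)
x = -2.9244 + 8.3133
x = 5.3889


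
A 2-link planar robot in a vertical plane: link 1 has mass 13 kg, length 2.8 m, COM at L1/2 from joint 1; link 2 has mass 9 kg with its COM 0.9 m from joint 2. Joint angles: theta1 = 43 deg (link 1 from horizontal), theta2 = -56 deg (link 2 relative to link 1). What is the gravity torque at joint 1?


Horizontal distance from joint 1 to link-1 COM:
  x_c1 = (L1/2)*cos(t1) = 1.4 * 0.7314 = 1.0239 m
Horizontal distance from joint 1 to link-2 COM:
  x_c2 = L1*cos(t1) + Lc2*cos(t1+t2)
       = 2.8*0.7314 + 0.9*0.9744 = 2.9247 m
tau1 = m1*g*x_c1 + m2*g*x_c2
     = 13*9.81*1.0239 + 9*9.81*2.9247
     = 130.5774 + 258.2238
     = 388.8012 Nm


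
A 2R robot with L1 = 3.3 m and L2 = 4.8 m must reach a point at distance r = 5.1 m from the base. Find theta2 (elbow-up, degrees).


cos(theta2) = (r^2 - L1^2 - L2^2) / (2*L1*L2)
cos(theta2) = (26.01 - 10.89 - 23.04) / 31.68
cos(theta2) = -0.25
theta2 = 104.4775 degrees


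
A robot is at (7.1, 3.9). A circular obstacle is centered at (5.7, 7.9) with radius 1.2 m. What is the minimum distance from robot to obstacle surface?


center_dist = sqrt((7.1-5.7)^2 + (3.9-7.9)^2)
= sqrt(1.96 + 16.0)
= 4.2379
min_dist = center_dist - radius = 4.2379 - 1.2 = 3.0379 m


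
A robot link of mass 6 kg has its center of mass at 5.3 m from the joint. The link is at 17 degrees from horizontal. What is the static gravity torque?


tau = m*g*L*cos(angle)
= 6 * 9.81 * 5.3 * cos(17 deg)
= 6 * 9.81 * 5.3 * 0.9563
= 298.3269 Nm


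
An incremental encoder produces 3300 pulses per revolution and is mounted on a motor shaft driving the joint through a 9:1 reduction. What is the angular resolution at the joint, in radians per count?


counts per rev = 3300
effective counts at joint = 3300 * 9 = 29700
resolution = 2*pi / 29700
= 2.1156e-04 rad/count


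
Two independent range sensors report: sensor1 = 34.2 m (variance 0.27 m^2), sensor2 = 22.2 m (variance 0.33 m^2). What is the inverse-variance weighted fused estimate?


w1 = (1/var1) / (1/var1 + 1/var2)
   = 3.7037 / (3.7037 + 3.0303) = 0.55
w2 = 1 - w1 = 0.45
fused = w1*s1 + w2*s2 = 18.81 + 9.99
= 28.8 m


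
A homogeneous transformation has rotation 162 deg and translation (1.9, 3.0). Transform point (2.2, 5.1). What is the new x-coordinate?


x' = cos(theta)*px - sin(theta)*py + tx
= -0.9511*2.2 - 0.309*5.1 + 1.9
= -1.7683


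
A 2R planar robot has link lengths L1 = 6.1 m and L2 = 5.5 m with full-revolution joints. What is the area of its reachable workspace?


r_max = L1 + L2 = 11.6 m
r_min = |L1 - L2| = 0.6 m
Area = pi*(r_max^2 - r_min^2)
= pi*(134.56 - 0.36)
= pi * 134.2
= 421.6017 m^2


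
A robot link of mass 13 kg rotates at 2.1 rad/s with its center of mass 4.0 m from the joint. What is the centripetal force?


F = m * omega^2 * r
= 13 * 2.1^2 * 4.0
= 13 * 4.41 * 4.0
= 229.32 N


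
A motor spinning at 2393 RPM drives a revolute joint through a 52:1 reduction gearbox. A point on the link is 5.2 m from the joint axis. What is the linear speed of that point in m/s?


omega_motor = 2393 * 2*pi/60 = 250.5944 rad/s
omega_joint = omega_motor / 52 = 4.8191 rad/s
v = omega_joint * r = 4.8191 * 5.2
= 25.0594 m/s


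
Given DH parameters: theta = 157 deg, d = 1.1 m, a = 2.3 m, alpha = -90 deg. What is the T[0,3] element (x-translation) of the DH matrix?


T[0,3] = a * cos(theta)
= 2.3 * cos(157 deg)
= 2.3 * -0.9205
= -2.1172


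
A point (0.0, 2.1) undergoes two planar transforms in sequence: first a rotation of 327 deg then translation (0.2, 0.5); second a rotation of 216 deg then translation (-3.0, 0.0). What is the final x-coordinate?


After transform 1:
x1 = cos(327)*0.0 - sin(327)*2.1 + 0.2 = 1.3437
y1 = sin(327)*0.0 + cos(327)*2.1 + 0.5 = 2.2612
After transform 2:
x2 = cos(216)*1.3437 - sin(216)*2.2612 + -3.0
= -2.758


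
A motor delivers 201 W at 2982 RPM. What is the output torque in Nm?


omega = 2982 * 2*pi/60 = 312.2743 rad/s
tau = P / omega = 201 / 312.2743
= 0.6437 Nm


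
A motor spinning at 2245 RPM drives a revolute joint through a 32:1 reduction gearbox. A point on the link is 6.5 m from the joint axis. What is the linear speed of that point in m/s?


omega_motor = 2245 * 2*pi/60 = 235.0959 rad/s
omega_joint = omega_motor / 32 = 7.3467 rad/s
v = omega_joint * r = 7.3467 * 6.5
= 47.7538 m/s


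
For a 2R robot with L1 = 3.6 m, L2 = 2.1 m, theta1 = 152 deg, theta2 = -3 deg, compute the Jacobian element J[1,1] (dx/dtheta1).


J[1,1] = -L1*sin(t1) - L2*sin(t1+t2)
= -3.6*sin(152) - 2.1*sin(149)
= -2.7717


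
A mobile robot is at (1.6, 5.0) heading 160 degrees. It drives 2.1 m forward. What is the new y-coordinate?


y_new = y0 + d*sin(theta)
= 5.0 + 2.1*sin(160)
= 5.0 + 0.7182
= 5.7182


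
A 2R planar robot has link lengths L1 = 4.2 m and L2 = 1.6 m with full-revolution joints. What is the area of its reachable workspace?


r_max = L1 + L2 = 5.8 m
r_min = |L1 - L2| = 2.6 m
Area = pi*(r_max^2 - r_min^2)
= pi*(33.64 - 6.76)
= pi * 26.88
= 84.446 m^2


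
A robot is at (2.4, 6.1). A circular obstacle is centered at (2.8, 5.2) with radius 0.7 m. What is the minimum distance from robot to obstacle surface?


center_dist = sqrt((2.4-2.8)^2 + (6.1-5.2)^2)
= sqrt(0.16 + 0.81)
= 0.9849
min_dist = center_dist - radius = 0.9849 - 0.7 = 0.2849 m


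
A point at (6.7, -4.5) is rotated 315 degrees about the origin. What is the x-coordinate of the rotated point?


x' = x*cos(theta) - y*sin(theta)
cos(315 deg) = 0.7071, sin(315 deg) = -0.7071
x' = 6.7 * 0.7071 - -4.5 * -0.7071
= 4.7376 - 3.182
= 1.5556


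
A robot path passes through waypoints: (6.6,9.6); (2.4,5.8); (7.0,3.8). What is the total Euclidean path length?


Segment lengths:
  seg1 = sqrt((-4.2)^2 + (-3.8)^2) = 5.6639
  seg2 = sqrt((4.6)^2 + (-2.0)^2) = 5.016
Total = 10.6799


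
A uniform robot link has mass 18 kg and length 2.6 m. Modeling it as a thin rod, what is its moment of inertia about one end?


I = (1/3) * m * L^2
= (1/3) * 18 * 2.6^2
= 0.333333 * 18 * 6.76
= 40.56 kg*m^2


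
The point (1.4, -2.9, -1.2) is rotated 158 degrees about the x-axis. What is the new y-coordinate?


Rotation about x-axis: y' = y*cos(theta) - z*sin(theta)
= -2.9 * -0.9272 - -1.2 * 0.3746
= 3.1384


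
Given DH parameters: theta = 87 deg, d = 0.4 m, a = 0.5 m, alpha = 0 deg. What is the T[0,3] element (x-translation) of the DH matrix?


T[0,3] = a * cos(theta)
= 0.5 * cos(87 deg)
= 0.5 * 0.0523
= 0.0262


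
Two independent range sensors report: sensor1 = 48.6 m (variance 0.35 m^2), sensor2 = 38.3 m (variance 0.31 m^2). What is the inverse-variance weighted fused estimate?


w1 = (1/var1) / (1/var1 + 1/var2)
   = 2.8571 / (2.8571 + 3.2258) = 0.4697
w2 = 1 - w1 = 0.5303
fused = w1*s1 + w2*s2 = 22.8273 + 20.3106
= 43.1379 m


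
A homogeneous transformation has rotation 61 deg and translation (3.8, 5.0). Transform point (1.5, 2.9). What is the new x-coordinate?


x' = cos(theta)*px - sin(theta)*py + tx
= 0.4848*1.5 - 0.8746*2.9 + 3.8
= 1.9908


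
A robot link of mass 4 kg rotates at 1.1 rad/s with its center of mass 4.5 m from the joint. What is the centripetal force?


F = m * omega^2 * r
= 4 * 1.1^2 * 4.5
= 4 * 1.21 * 4.5
= 21.78 N


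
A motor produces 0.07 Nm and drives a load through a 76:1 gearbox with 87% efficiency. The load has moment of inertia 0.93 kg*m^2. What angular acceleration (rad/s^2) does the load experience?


tau_out = tau_motor * N * eta
= 0.07 * 76 * 0.87 = 4.6284 Nm
alpha = tau_out / I = 4.6284 / 0.93
= 4.9768 rad/s^2


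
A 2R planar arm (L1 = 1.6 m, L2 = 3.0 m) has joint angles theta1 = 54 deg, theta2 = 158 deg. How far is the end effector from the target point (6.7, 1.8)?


End effector via forward kinematics:
x = L1*cos(t1) + L2*cos(t1+t2) = -1.6037
y = L1*sin(t1) + L2*sin(t1+t2) = -0.2953
Distance to target:
d = sqrt((6.7 - -1.6037)^2 + (1.8 - -0.2953)^2)
= sqrt(68.9512 + 4.3904)
= 8.564 m


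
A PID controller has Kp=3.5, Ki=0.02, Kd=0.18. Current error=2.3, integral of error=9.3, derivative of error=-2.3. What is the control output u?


u = Kp*e + Ki*int(e) + Kd*de/dt
= 3.5*2.3 + 0.02*9.3 + 0.18*(-2.3)
= 8.05 + 0.186 + -0.414
= 7.822


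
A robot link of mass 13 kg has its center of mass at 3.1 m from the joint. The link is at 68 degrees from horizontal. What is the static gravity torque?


tau = m*g*L*cos(angle)
= 13 * 9.81 * 3.1 * cos(68 deg)
= 13 * 9.81 * 3.1 * 0.3746
= 148.0981 Nm


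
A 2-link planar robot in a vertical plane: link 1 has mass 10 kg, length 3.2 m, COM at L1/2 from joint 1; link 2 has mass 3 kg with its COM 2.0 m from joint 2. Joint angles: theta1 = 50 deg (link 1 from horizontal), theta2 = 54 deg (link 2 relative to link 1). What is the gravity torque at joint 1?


Horizontal distance from joint 1 to link-1 COM:
  x_c1 = (L1/2)*cos(t1) = 1.6 * 0.6428 = 1.0285 m
Horizontal distance from joint 1 to link-2 COM:
  x_c2 = L1*cos(t1) + Lc2*cos(t1+t2)
       = 3.2*0.6428 + 2.0*-0.2419 = 1.5731 m
tau1 = m1*g*x_c1 + m2*g*x_c2
     = 10*9.81*1.0285 + 3*9.81*1.5731
     = 100.8919 + 46.2956
     = 147.1876 Nm


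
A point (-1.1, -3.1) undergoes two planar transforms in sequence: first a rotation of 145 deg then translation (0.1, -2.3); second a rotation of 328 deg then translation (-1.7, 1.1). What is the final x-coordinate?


After transform 1:
x1 = cos(145)*-1.1 - sin(145)*-3.1 + 0.1 = 2.7792
y1 = sin(145)*-1.1 + cos(145)*-3.1 + -2.3 = -0.3916
After transform 2:
x2 = cos(328)*2.7792 - sin(328)*-0.3916 + -1.7
= 0.4494


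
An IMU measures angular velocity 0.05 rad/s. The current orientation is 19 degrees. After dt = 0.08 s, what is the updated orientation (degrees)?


delta_theta = w * dt = 0.05 * 0.08 = 0.004 rad
= 0.2292 deg
theta_new = 19 + 0.2292 = 19.2292 deg


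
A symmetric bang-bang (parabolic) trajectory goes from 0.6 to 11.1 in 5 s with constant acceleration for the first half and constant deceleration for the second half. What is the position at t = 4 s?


Symmetric rest-to-rest: each phase covers (pf-p0)/2 in time T/2. 0.5*a*(T/2)^2 = (pf-p0)/2 => a = 4*(pf-p0)/T^2
a = 4*(11.1-0.6)/5^2 = 1.68
t = 4 is in the deceleration phase (t > T/2).
p = pf - 0.5*a*(T-t)^2 = 11.1 - 0.5*1.68*1^2
= 10.26


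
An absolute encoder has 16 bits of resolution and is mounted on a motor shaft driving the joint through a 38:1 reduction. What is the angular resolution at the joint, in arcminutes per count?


counts = 2^16 = 65536
effective counts at joint = 65536 * 38 = 2490368
resolution = 360*60 / 2490368
= 0.0087 arcmin/count


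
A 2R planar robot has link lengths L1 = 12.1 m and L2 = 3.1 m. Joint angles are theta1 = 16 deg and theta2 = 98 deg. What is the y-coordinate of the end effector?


Convert angles to radians: theta1 = 0.2793, theta2 = 1.7104
y = L1*sin(theta1) + L2*sin(theta1+theta2)
y = 3.3352 + 2.832
y = 6.1672


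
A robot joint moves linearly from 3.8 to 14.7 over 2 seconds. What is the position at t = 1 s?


s = t/T = 1/2 = 0.5
p(t) = p0 + (pf-p0)*s
= 3.8 + (14.7 - 3.8) * 0.5
= 9.25


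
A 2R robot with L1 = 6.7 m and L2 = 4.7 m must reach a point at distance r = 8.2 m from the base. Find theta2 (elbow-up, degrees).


cos(theta2) = (r^2 - L1^2 - L2^2) / (2*L1*L2)
cos(theta2) = (67.24 - 44.89 - 22.09) / 62.98
cos(theta2) = 0.004128
theta2 = 89.7635 degrees


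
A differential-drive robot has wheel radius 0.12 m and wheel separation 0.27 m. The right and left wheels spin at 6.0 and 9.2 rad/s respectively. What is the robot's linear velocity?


vR = r*wR = 0.12*6.0 = 0.72 m/s
vL = r*wL = 0.12*9.2 = 1.104 m/s
v = (vR+vL)/2 = 0.912 m/s
omega = (vR-vL)/L = -1.4222 rad/s
linear velocity = 0.912 m/s


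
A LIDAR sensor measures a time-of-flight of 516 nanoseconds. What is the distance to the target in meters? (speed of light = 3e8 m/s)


tof = 516 ns = 5.16e-07 s
dist = c * tof / 2
= 3e8 * 5.16e-07 / 2
= 77.4 m


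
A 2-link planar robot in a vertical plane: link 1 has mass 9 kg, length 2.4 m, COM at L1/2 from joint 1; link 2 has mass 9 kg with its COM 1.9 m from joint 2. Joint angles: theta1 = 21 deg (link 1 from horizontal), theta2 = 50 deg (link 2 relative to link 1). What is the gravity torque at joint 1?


Horizontal distance from joint 1 to link-1 COM:
  x_c1 = (L1/2)*cos(t1) = 1.2 * 0.9336 = 1.1203 m
Horizontal distance from joint 1 to link-2 COM:
  x_c2 = L1*cos(t1) + Lc2*cos(t1+t2)
       = 2.4*0.9336 + 1.9*0.3256 = 2.8592 m
tau1 = m1*g*x_c1 + m2*g*x_c2
     = 9*9.81*1.1203 + 9*9.81*2.8592
     = 98.911 + 252.4363
     = 351.3473 Nm


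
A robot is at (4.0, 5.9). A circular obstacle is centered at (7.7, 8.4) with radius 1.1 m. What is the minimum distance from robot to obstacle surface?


center_dist = sqrt((4.0-7.7)^2 + (5.9-8.4)^2)
= sqrt(13.69 + 6.25)
= 4.4654
min_dist = center_dist - radius = 4.4654 - 1.1 = 3.3654 m


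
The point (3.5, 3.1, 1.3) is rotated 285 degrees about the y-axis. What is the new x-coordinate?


Rotation about y-axis: x' = x*cos(theta) + z*sin(theta)
= 3.5 * 0.2588 + 1.3 * -0.9659
= -0.3498


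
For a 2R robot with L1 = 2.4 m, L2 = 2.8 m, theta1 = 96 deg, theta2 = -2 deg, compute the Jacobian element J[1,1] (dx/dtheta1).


J[1,1] = -L1*sin(t1) - L2*sin(t1+t2)
= -2.4*sin(96) - 2.8*sin(94)
= -5.18


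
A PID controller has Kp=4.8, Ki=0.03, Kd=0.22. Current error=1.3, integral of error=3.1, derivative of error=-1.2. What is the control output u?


u = Kp*e + Ki*int(e) + Kd*de/dt
= 4.8*1.3 + 0.03*3.1 + 0.22*(-1.2)
= 6.24 + 0.093 + -0.264
= 6.069


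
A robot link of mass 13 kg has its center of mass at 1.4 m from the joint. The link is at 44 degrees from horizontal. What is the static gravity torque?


tau = m*g*L*cos(angle)
= 13 * 9.81 * 1.4 * cos(44 deg)
= 13 * 9.81 * 1.4 * 0.7193
= 128.4324 Nm


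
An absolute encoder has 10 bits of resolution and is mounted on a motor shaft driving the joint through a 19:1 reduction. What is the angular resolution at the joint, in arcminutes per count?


counts = 2^10 = 1024
effective counts at joint = 1024 * 19 = 19456
resolution = 360*60 / 19456
= 1.1102 arcmin/count


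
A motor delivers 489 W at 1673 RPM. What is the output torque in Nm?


omega = 1673 * 2*pi/60 = 175.1962 rad/s
tau = P / omega = 489 / 175.1962
= 2.7912 Nm


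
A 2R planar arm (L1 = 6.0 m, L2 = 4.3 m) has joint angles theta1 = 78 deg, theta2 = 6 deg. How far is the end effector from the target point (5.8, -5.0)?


End effector via forward kinematics:
x = L1*cos(t1) + L2*cos(t1+t2) = 1.6969
y = L1*sin(t1) + L2*sin(t1+t2) = 10.1453
Distance to target:
d = sqrt((5.8 - 1.6969)^2 + (-5.0 - 10.1453)^2)
= sqrt(16.8351 + 229.381)
= 15.6913 m


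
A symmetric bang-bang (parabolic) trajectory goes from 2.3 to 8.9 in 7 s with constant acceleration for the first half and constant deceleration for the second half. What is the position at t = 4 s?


Symmetric rest-to-rest: each phase covers (pf-p0)/2 in time T/2. 0.5*a*(T/2)^2 = (pf-p0)/2 => a = 4*(pf-p0)/T^2
a = 4*(8.9-2.3)/7^2 = 0.5388
t = 4 is in the deceleration phase (t > T/2).
p = pf - 0.5*a*(T-t)^2 = 8.9 - 0.5*0.5388*3^2
= 6.4755


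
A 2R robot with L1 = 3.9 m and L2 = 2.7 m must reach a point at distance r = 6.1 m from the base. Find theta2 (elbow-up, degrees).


cos(theta2) = (r^2 - L1^2 - L2^2) / (2*L1*L2)
cos(theta2) = (37.21 - 15.21 - 7.29) / 21.06
cos(theta2) = 0.698481
theta2 = 45.6948 degrees


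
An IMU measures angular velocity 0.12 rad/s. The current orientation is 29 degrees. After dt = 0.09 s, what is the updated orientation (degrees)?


delta_theta = w * dt = 0.12 * 0.09 = 0.0108 rad
= 0.6188 deg
theta_new = 29 + 0.6188 = 29.6188 deg


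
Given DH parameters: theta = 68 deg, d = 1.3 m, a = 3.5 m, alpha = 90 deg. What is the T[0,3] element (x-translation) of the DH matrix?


T[0,3] = a * cos(theta)
= 3.5 * cos(68 deg)
= 3.5 * 0.3746
= 1.3111


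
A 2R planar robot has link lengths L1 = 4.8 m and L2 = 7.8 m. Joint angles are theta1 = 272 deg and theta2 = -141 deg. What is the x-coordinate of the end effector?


Convert angles to radians: theta1 = 4.7473, theta2 = -2.4609
x = L1*cos(theta1) + L2*cos(theta1+theta2)
x = 0.1675 + -5.1173
x = -4.9497


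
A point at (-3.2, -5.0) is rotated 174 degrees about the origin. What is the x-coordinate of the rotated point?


x' = x*cos(theta) - y*sin(theta)
cos(174 deg) = -0.9945, sin(174 deg) = 0.1045
x' = -3.2 * -0.9945 - -5.0 * 0.1045
= 3.1825 - -0.5226
= 3.7051


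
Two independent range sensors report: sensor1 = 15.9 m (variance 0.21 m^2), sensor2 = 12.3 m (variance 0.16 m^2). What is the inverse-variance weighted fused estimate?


w1 = (1/var1) / (1/var1 + 1/var2)
   = 4.7619 / (4.7619 + 6.25) = 0.4324
w2 = 1 - w1 = 0.5676
fused = w1*s1 + w2*s2 = 6.8757 + 6.9811
= 13.8568 m


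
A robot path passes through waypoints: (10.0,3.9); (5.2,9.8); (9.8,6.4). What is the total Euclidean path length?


Segment lengths:
  seg1 = sqrt((-4.8)^2 + (5.9)^2) = 7.6059
  seg2 = sqrt((4.6)^2 + (-3.4)^2) = 5.7201
Total = 13.3261


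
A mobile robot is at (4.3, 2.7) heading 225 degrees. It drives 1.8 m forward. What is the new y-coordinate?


y_new = y0 + d*sin(theta)
= 2.7 + 1.8*sin(225)
= 2.7 + -1.2728
= 1.4272


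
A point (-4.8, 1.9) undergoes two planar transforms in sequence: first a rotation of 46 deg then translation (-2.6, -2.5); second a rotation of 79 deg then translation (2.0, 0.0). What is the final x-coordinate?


After transform 1:
x1 = cos(46)*-4.8 - sin(46)*1.9 + -2.6 = -7.3011
y1 = sin(46)*-4.8 + cos(46)*1.9 + -2.5 = -4.633
After transform 2:
x2 = cos(79)*-7.3011 - sin(79)*-4.633 + 2.0
= 5.1547


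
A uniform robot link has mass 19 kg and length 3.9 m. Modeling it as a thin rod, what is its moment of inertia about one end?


I = (1/3) * m * L^2
= (1/3) * 19 * 3.9^2
= 0.333333 * 19 * 15.21
= 96.33 kg*m^2


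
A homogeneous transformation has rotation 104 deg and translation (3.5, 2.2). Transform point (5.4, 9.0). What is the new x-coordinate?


x' = cos(theta)*px - sin(theta)*py + tx
= -0.2419*5.4 - 0.9703*9.0 + 3.5
= -6.539


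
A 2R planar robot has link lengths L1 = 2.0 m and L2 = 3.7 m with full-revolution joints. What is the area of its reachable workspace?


r_max = L1 + L2 = 5.7 m
r_min = |L1 - L2| = 1.7 m
Area = pi*(r_max^2 - r_min^2)
= pi*(32.49 - 2.89)
= pi * 29.6
= 92.9911 m^2


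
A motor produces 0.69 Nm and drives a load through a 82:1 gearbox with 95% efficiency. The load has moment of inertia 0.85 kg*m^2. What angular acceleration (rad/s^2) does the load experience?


tau_out = tau_motor * N * eta
= 0.69 * 82 * 0.95 = 53.751 Nm
alpha = tau_out / I = 53.751 / 0.85
= 63.2365 rad/s^2


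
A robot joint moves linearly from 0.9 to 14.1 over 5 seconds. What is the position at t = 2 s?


s = t/T = 2/5 = 0.4
p(t) = p0 + (pf-p0)*s
= 0.9 + (14.1 - 0.9) * 0.4
= 6.18


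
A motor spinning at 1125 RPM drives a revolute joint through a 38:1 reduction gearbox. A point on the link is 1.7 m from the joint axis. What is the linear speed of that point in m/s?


omega_motor = 1125 * 2*pi/60 = 117.8097 rad/s
omega_joint = omega_motor / 38 = 3.1003 rad/s
v = omega_joint * r = 3.1003 * 1.7
= 5.2704 m/s


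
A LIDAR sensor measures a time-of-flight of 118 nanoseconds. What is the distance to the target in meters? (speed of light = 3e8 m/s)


tof = 118 ns = 1.18e-07 s
dist = c * tof / 2
= 3e8 * 1.18e-07 / 2
= 17.7 m


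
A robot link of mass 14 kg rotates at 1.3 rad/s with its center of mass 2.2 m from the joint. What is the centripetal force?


F = m * omega^2 * r
= 14 * 1.3^2 * 2.2
= 14 * 1.69 * 2.2
= 52.052 N


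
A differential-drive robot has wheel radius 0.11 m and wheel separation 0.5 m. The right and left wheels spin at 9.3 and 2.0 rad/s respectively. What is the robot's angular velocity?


vR = r*wR = 0.11*9.3 = 1.023 m/s
vL = r*wL = 0.11*2.0 = 0.22 m/s
v = (vR+vL)/2 = 0.6215 m/s
omega = (vR-vL)/L = 1.606 rad/s
angular velocity = 1.606 rad/s


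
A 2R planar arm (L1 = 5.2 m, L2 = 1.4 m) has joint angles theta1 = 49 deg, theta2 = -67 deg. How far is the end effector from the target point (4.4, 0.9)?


End effector via forward kinematics:
x = L1*cos(t1) + L2*cos(t1+t2) = 4.743
y = L1*sin(t1) + L2*sin(t1+t2) = 3.4919
Distance to target:
d = sqrt((4.4 - 4.743)^2 + (0.9 - 3.4919)^2)
= sqrt(0.1176 + 6.7178)
= 2.6145 m


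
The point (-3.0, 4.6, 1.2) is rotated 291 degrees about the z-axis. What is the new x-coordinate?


Rotation about z-axis: x' = x*cos(theta) - y*sin(theta)
= -3.0 * 0.3584 - 4.6 * -0.9336
= 3.2194


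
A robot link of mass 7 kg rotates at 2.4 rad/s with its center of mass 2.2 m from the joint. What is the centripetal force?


F = m * omega^2 * r
= 7 * 2.4^2 * 2.2
= 7 * 5.76 * 2.2
= 88.704 N


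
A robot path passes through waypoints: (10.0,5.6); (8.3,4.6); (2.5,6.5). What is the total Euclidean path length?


Segment lengths:
  seg1 = sqrt((-1.7)^2 + (-1.0)^2) = 1.9723
  seg2 = sqrt((-5.8)^2 + (1.9)^2) = 6.1033
Total = 8.0756


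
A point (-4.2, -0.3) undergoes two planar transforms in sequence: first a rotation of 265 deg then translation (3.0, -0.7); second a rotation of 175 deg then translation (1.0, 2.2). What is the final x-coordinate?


After transform 1:
x1 = cos(265)*-4.2 - sin(265)*-0.3 + 3.0 = 3.0672
y1 = sin(265)*-4.2 + cos(265)*-0.3 + -0.7 = 3.5102
After transform 2:
x2 = cos(175)*3.0672 - sin(175)*3.5102 + 1.0
= -2.3615


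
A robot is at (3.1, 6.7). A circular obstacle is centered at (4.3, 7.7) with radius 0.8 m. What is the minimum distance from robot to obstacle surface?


center_dist = sqrt((3.1-4.3)^2 + (6.7-7.7)^2)
= sqrt(1.44 + 1.0)
= 1.562
min_dist = center_dist - radius = 1.562 - 0.8 = 0.762 m


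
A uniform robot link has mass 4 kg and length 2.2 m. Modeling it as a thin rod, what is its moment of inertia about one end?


I = (1/3) * m * L^2
= (1/3) * 4 * 2.2^2
= 0.333333 * 4 * 4.84
= 6.4533 kg*m^2


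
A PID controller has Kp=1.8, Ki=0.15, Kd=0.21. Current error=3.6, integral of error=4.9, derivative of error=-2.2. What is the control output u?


u = Kp*e + Ki*int(e) + Kd*de/dt
= 1.8*3.6 + 0.15*4.9 + 0.21*(-2.2)
= 6.48 + 0.735 + -0.462
= 6.753


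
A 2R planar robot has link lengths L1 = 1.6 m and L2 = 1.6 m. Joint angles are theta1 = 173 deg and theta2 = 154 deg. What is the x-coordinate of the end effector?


Convert angles to radians: theta1 = 3.0194, theta2 = 2.6878
x = L1*cos(theta1) + L2*cos(theta1+theta2)
x = -1.5881 + 1.3419
x = -0.2462


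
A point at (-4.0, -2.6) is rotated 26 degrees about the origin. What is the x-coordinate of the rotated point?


x' = x*cos(theta) - y*sin(theta)
cos(26 deg) = 0.8988, sin(26 deg) = 0.4384
x' = -4.0 * 0.8988 - -2.6 * 0.4384
= -3.5952 - -1.1398
= -2.4554


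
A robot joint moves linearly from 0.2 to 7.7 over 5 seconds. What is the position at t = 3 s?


s = t/T = 3/5 = 0.6
p(t) = p0 + (pf-p0)*s
= 0.2 + (7.7 - 0.2) * 0.6
= 4.7


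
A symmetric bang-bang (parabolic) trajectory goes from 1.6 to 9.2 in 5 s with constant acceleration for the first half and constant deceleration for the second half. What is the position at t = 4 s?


Symmetric rest-to-rest: each phase covers (pf-p0)/2 in time T/2. 0.5*a*(T/2)^2 = (pf-p0)/2 => a = 4*(pf-p0)/T^2
a = 4*(9.2-1.6)/5^2 = 1.216
t = 4 is in the deceleration phase (t > T/2).
p = pf - 0.5*a*(T-t)^2 = 9.2 - 0.5*1.216*1^2
= 8.592


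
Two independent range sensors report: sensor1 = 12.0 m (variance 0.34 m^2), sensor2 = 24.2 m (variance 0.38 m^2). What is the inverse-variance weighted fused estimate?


w1 = (1/var1) / (1/var1 + 1/var2)
   = 2.9412 / (2.9412 + 2.6316) = 0.5278
w2 = 1 - w1 = 0.4722
fused = w1*s1 + w2*s2 = 6.3333 + 11.4278
= 17.7611 m


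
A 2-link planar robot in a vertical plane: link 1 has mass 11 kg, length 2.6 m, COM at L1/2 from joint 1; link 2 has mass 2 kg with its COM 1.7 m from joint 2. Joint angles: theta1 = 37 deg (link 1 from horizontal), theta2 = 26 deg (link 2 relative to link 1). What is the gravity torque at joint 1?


Horizontal distance from joint 1 to link-1 COM:
  x_c1 = (L1/2)*cos(t1) = 1.3 * 0.7986 = 1.0382 m
Horizontal distance from joint 1 to link-2 COM:
  x_c2 = L1*cos(t1) + Lc2*cos(t1+t2)
       = 2.6*0.7986 + 1.7*0.454 = 2.8482 m
tau1 = m1*g*x_c1 + m2*g*x_c2
     = 11*9.81*1.0382 + 2*9.81*2.8482
     = 112.035 + 55.8824
     = 167.9174 Nm


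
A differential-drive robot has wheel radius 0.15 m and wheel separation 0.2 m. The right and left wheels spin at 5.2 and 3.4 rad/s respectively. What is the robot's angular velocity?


vR = r*wR = 0.15*5.2 = 0.78 m/s
vL = r*wL = 0.15*3.4 = 0.51 m/s
v = (vR+vL)/2 = 0.645 m/s
omega = (vR-vL)/L = 1.35 rad/s
angular velocity = 1.35 rad/s


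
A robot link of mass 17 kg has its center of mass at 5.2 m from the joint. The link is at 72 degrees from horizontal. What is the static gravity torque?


tau = m*g*L*cos(angle)
= 17 * 9.81 * 5.2 * cos(72 deg)
= 17 * 9.81 * 5.2 * 0.309
= 267.9808 Nm


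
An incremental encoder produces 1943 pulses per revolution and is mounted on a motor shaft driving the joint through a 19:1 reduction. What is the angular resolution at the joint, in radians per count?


counts per rev = 1943
effective counts at joint = 1943 * 19 = 36917
resolution = 2*pi / 36917
= 1.7020e-04 rad/count


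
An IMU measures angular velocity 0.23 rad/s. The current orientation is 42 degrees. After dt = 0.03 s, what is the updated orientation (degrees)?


delta_theta = w * dt = 0.23 * 0.03 = 0.0069 rad
= 0.3953 deg
theta_new = 42 + 0.3953 = 42.3953 deg


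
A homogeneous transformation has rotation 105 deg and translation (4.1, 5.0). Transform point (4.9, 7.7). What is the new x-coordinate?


x' = cos(theta)*px - sin(theta)*py + tx
= -0.2588*4.9 - 0.9659*7.7 + 4.1
= -4.6058


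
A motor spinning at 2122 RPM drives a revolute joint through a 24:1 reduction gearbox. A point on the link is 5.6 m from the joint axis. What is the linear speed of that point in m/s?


omega_motor = 2122 * 2*pi/60 = 222.2153 rad/s
omega_joint = omega_motor / 24 = 9.259 rad/s
v = omega_joint * r = 9.259 * 5.6
= 51.8502 m/s


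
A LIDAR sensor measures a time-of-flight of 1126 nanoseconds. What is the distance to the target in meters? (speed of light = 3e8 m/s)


tof = 1126 ns = 1.126e-06 s
dist = c * tof / 2
= 3e8 * 1.126e-06 / 2
= 168.9 m


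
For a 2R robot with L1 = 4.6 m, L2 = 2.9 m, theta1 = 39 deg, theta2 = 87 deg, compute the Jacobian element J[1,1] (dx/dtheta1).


J[1,1] = -L1*sin(t1) - L2*sin(t1+t2)
= -4.6*sin(39) - 2.9*sin(126)
= -5.241


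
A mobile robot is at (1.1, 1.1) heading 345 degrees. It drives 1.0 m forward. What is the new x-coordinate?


x_new = x0 + d*cos(theta)
= 1.1 + 1.0*cos(345)
= 1.1 + 0.9659
= 2.0659


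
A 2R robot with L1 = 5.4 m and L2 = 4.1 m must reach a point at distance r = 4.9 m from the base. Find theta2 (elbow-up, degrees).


cos(theta2) = (r^2 - L1^2 - L2^2) / (2*L1*L2)
cos(theta2) = (24.01 - 29.16 - 16.81) / 44.28
cos(theta2) = -0.495935
theta2 = 119.7314 degrees


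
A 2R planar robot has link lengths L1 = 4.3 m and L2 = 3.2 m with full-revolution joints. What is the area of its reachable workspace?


r_max = L1 + L2 = 7.5 m
r_min = |L1 - L2| = 1.1 m
Area = pi*(r_max^2 - r_min^2)
= pi*(56.25 - 1.21)
= pi * 55.04
= 172.9133 m^2


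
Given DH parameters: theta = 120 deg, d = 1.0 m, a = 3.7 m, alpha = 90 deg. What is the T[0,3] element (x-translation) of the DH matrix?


T[0,3] = a * cos(theta)
= 3.7 * cos(120 deg)
= 3.7 * -0.5
= -1.85


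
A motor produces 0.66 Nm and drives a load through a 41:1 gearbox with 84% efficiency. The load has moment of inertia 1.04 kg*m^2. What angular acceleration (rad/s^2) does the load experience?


tau_out = tau_motor * N * eta
= 0.66 * 41 * 0.84 = 22.7304 Nm
alpha = tau_out / I = 22.7304 / 1.04
= 21.8562 rad/s^2


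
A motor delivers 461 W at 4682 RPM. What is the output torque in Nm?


omega = 4682 * 2*pi/60 = 490.2979 rad/s
tau = P / omega = 461 / 490.2979
= 0.9402 Nm


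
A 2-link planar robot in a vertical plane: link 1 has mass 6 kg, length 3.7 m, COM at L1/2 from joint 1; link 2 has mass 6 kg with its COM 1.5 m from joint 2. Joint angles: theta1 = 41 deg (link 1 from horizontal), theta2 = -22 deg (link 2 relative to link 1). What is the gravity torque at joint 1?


Horizontal distance from joint 1 to link-1 COM:
  x_c1 = (L1/2)*cos(t1) = 1.85 * 0.7547 = 1.3962 m
Horizontal distance from joint 1 to link-2 COM:
  x_c2 = L1*cos(t1) + Lc2*cos(t1+t2)
       = 3.7*0.7547 + 1.5*0.9455 = 4.2107 m
tau1 = m1*g*x_c1 + m2*g*x_c2
     = 6*9.81*1.3962 + 6*9.81*4.2107
     = 82.1811 + 247.842
     = 330.0231 Nm


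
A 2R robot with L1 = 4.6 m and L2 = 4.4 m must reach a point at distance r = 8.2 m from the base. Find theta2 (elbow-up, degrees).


cos(theta2) = (r^2 - L1^2 - L2^2) / (2*L1*L2)
cos(theta2) = (67.24 - 21.16 - 19.36) / 40.48
cos(theta2) = 0.660079
theta2 = 48.6941 degrees


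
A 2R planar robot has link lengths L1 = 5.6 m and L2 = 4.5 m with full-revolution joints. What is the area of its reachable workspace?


r_max = L1 + L2 = 10.1 m
r_min = |L1 - L2| = 1.1 m
Area = pi*(r_max^2 - r_min^2)
= pi*(102.01 - 1.21)
= pi * 100.8
= 316.6725 m^2


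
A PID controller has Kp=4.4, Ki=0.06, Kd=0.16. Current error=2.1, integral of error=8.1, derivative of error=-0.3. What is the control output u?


u = Kp*e + Ki*int(e) + Kd*de/dt
= 4.4*2.1 + 0.06*8.1 + 0.16*(-0.3)
= 9.24 + 0.486 + -0.048
= 9.678


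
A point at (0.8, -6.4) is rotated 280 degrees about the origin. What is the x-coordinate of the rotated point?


x' = x*cos(theta) - y*sin(theta)
cos(280 deg) = 0.1736, sin(280 deg) = -0.9848
x' = 0.8 * 0.1736 - -6.4 * -0.9848
= 0.1389 - 6.3028
= -6.1639


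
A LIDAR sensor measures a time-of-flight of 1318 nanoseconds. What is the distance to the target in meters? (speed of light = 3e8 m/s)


tof = 1318 ns = 1.318e-06 s
dist = c * tof / 2
= 3e8 * 1.318e-06 / 2
= 197.7 m


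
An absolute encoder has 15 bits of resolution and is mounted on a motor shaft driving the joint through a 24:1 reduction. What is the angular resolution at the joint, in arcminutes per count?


counts = 2^15 = 32768
effective counts at joint = 32768 * 24 = 786432
resolution = 360*60 / 786432
= 0.0275 arcmin/count


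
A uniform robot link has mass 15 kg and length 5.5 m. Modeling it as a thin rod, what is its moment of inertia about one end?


I = (1/3) * m * L^2
= (1/3) * 15 * 5.5^2
= 0.333333 * 15 * 30.25
= 151.25 kg*m^2


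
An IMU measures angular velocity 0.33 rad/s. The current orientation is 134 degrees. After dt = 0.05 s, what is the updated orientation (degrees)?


delta_theta = w * dt = 0.33 * 0.05 = 0.0165 rad
= 0.9454 deg
theta_new = 134 + 0.9454 = 134.9454 deg


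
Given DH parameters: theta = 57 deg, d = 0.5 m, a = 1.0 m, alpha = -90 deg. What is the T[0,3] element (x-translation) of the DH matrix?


T[0,3] = a * cos(theta)
= 1.0 * cos(57 deg)
= 1.0 * 0.5446
= 0.5446


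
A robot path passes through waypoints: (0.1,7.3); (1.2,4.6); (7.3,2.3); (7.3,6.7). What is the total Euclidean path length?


Segment lengths:
  seg1 = sqrt((1.1)^2 + (-2.7)^2) = 2.9155
  seg2 = sqrt((6.1)^2 + (-2.3)^2) = 6.5192
  seg3 = sqrt((0.0)^2 + (4.4)^2) = 4.4
Total = 13.8347


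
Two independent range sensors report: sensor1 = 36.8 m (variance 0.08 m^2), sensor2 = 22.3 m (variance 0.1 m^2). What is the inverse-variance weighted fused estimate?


w1 = (1/var1) / (1/var1 + 1/var2)
   = 12.5 / (12.5 + 10.0) = 0.5556
w2 = 1 - w1 = 0.4444
fused = w1*s1 + w2*s2 = 20.4444 + 9.9111
= 30.3556 m


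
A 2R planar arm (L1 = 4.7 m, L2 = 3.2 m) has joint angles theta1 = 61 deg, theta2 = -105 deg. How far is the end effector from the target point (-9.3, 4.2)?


End effector via forward kinematics:
x = L1*cos(t1) + L2*cos(t1+t2) = 4.5805
y = L1*sin(t1) + L2*sin(t1+t2) = 1.8878
Distance to target:
d = sqrt((-9.3 - 4.5805)^2 + (4.2 - 1.8878)^2)
= sqrt(192.6681 + 5.3462)
= 14.0718 m


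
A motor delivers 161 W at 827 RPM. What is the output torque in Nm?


omega = 827 * 2*pi/60 = 86.6032 rad/s
tau = P / omega = 161 / 86.6032
= 1.8591 Nm


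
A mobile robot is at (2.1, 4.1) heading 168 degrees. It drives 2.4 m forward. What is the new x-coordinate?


x_new = x0 + d*cos(theta)
= 2.1 + 2.4*cos(168)
= 2.1 + -2.3476
= -0.2476


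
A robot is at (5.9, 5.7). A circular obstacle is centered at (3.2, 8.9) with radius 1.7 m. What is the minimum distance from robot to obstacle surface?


center_dist = sqrt((5.9-3.2)^2 + (5.7-8.9)^2)
= sqrt(7.29 + 10.24)
= 4.1869
min_dist = center_dist - radius = 4.1869 - 1.7 = 2.4869 m


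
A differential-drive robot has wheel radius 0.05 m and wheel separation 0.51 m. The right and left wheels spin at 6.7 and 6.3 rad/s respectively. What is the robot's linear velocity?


vR = r*wR = 0.05*6.7 = 0.335 m/s
vL = r*wL = 0.05*6.3 = 0.315 m/s
v = (vR+vL)/2 = 0.325 m/s
omega = (vR-vL)/L = 0.0392 rad/s
linear velocity = 0.325 m/s


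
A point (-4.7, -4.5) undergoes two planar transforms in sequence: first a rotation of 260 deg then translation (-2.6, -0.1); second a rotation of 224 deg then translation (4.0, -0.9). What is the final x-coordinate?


After transform 1:
x1 = cos(260)*-4.7 - sin(260)*-4.5 + -2.6 = -6.2155
y1 = sin(260)*-4.7 + cos(260)*-4.5 + -0.1 = 5.31
After transform 2:
x2 = cos(224)*-6.2155 - sin(224)*5.31 + 4.0
= 12.1597


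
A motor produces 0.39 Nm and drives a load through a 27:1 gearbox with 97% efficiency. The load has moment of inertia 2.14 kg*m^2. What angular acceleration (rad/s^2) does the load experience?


tau_out = tau_motor * N * eta
= 0.39 * 27 * 0.97 = 10.2141 Nm
alpha = tau_out / I = 10.2141 / 2.14
= 4.7729 rad/s^2


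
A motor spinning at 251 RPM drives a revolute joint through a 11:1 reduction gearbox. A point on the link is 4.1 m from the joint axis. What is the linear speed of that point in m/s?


omega_motor = 251 * 2*pi/60 = 26.2847 rad/s
omega_joint = omega_motor / 11 = 2.3895 rad/s
v = omega_joint * r = 2.3895 * 4.1
= 9.797 m/s


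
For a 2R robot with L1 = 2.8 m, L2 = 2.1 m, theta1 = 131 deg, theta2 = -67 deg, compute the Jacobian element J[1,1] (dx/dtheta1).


J[1,1] = -L1*sin(t1) - L2*sin(t1+t2)
= -2.8*sin(131) - 2.1*sin(64)
= -4.0007


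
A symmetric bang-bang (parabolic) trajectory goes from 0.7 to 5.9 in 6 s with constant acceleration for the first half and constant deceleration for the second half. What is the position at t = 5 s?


Symmetric rest-to-rest: each phase covers (pf-p0)/2 in time T/2. 0.5*a*(T/2)^2 = (pf-p0)/2 => a = 4*(pf-p0)/T^2
a = 4*(5.9-0.7)/6^2 = 0.5778
t = 5 is in the deceleration phase (t > T/2).
p = pf - 0.5*a*(T-t)^2 = 5.9 - 0.5*0.5778*1^2
= 5.6111


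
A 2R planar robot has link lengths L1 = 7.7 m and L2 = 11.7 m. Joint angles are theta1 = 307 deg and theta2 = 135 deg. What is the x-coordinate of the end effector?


Convert angles to radians: theta1 = 5.3582, theta2 = 2.3562
x = L1*cos(theta1) + L2*cos(theta1+theta2)
x = 4.634 + 1.6283
x = 6.2623
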